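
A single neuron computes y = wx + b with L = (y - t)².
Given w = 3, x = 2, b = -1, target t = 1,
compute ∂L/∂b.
∂L/∂b = 8

y = wx + b = (3)(2) + -1 = 5
∂L/∂y = 2(y - t) = 2(5 - 1) = 8
∂y/∂b = 1
∂L/∂b = ∂L/∂y · ∂y/∂b = 8 × 1 = 8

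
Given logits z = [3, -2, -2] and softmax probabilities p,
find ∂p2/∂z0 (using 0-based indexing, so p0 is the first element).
∂p2/∂z0 = -0.00656

p = softmax(z) = [0.9867, 0.006648, 0.006648]
p2 = 0.006648, p0 = 0.9867

∂p2/∂z0 = -p2 × p0 = -0.006648 × 0.9867 = -0.00656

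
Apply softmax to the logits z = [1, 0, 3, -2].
p = [0.1135, 0.0418, 0.839, 0.0057]

exp(z) = [2.718, 1, 20.09, 0.1353]
Sum = 23.94
p = [0.1135, 0.0418, 0.839, 0.0057]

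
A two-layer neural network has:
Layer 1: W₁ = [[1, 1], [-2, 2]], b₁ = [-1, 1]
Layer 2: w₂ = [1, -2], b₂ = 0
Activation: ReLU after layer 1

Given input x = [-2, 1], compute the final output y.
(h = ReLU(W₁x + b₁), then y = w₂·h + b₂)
y = -14

Layer 1 pre-activation: z₁ = [-2, 7]
After ReLU: h = [0, 7]
Layer 2 output: y = 1×0 + -2×7 + 0 = -14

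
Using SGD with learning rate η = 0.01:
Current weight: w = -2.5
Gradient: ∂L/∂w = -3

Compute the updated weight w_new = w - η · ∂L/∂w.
w_new = -2.47

w_new = w - η·∂L/∂w = -2.5 - 0.01×(-3) = -2.5 - (-0.03) = -2.47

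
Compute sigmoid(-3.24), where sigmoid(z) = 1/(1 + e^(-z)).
0.03769

sigmoid(-3.24) = 1/(1 + e^(3.24)) = 1/(1 + 25.53) = 0.03769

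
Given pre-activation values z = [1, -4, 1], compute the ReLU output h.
h = [1, 0, 1]

ReLU applied element-wise: max(0,1)=1, max(0,-4)=0, max(0,1)=1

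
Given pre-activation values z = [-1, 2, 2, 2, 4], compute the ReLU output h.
h = [0, 2, 2, 2, 4]

ReLU applied element-wise: max(0,-1)=0, max(0,2)=2, max(0,2)=2, max(0,2)=2, max(0,4)=4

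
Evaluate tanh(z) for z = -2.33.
-0.9812

tanh(-2.33) = (e^(-2.33) - e^(2.33))/(e^(-2.33) + e^(2.33)) = -0.9812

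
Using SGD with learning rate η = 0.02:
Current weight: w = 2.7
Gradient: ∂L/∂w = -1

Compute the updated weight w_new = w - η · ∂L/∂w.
w_new = 2.72

w_new = w - η·∂L/∂w = 2.7 - 0.02×(-1) = 2.7 - (-0.02) = 2.72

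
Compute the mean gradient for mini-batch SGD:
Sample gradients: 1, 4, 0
Average gradient = 1.667

Average = (1/3)(1 + 4 + 0) = 5/3 = 1.667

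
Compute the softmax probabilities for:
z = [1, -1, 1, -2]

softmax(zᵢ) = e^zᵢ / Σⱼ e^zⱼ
p = [0.4576, 0.0619, 0.4576, 0.0228]

exp(z) = [2.718, 0.3679, 2.718, 0.1353]
Sum = 5.94
p = [0.4576, 0.0619, 0.4576, 0.0228]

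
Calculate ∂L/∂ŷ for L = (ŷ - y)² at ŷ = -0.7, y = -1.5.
∂L/∂ŷ = 1.6

∂L/∂ŷ = 2(ŷ - y) = 2(-0.7 - -1.5) = 2(0.8) = 1.6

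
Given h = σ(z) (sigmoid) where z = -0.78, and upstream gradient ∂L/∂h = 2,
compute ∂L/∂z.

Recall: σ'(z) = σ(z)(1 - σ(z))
∂L/∂z = 0.431

σ(-0.78) = 0.3143
σ'(-0.78) = σ(-0.78)(1 - σ(-0.78)) = 0.3143 × 0.6857 = 0.2155
∂L/∂z = ∂L/∂h · σ'(z) = 2 × 0.2155 = 0.431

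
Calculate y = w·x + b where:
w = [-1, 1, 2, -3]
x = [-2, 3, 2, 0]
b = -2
y = 7

y = (-1)(-2) + (1)(3) + (2)(2) + (-3)(0) + -2 = 7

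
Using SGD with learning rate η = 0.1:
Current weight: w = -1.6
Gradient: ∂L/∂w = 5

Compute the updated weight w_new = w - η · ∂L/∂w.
w_new = -2.1

w_new = w - η·∂L/∂w = -1.6 - 0.1×(5) = -1.6 - (0.5) = -2.1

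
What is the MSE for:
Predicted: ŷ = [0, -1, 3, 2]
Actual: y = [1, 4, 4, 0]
MSE = 7.75

MSE = (1/4)((0-1)² + (-1-4)² + (3-4)² + (2-0)²) = (1/4)(1 + 25 + 1 + 4) = 7.75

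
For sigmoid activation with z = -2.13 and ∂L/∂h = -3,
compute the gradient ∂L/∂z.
∂L/∂z = -0.2848

σ(-2.13) = 0.1062
σ'(-2.13) = σ(-2.13)(1 - σ(-2.13)) = 0.1062 × 0.8938 = 0.09493
∂L/∂z = ∂L/∂h · σ'(z) = -3 × 0.09493 = -0.2848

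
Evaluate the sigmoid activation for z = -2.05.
0.1141

sigmoid(-2.05) = 1/(1 + e^(2.05)) = 1/(1 + 7.768) = 0.1141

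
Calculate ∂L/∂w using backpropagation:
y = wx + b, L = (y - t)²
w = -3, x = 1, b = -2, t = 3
∂L/∂w = -16

y = wx + b = (-3)(1) + -2 = -5
∂L/∂y = 2(y - t) = 2(-5 - 3) = -16
∂y/∂w = x = 1
∂L/∂w = ∂L/∂y · ∂y/∂w = -16 × 1 = -16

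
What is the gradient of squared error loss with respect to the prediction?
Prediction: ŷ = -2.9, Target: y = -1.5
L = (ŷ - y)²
∂L/∂ŷ = -2.8

∂L/∂ŷ = 2(ŷ - y) = 2(-2.9 - -1.5) = 2(-1.4) = -2.8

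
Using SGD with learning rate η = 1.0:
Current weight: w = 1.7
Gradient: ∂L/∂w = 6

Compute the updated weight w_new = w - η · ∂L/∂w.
w_new = -4.3

w_new = w - η·∂L/∂w = 1.7 - 1.0×(6) = 1.7 - (6) = -4.3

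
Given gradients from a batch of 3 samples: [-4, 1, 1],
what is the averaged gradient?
Average gradient = -0.6667

Average = (1/3)(-4 + 1 + 1) = -2/3 = -0.6667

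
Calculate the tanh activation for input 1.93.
0.9587

tanh(1.93) = (e^(1.93) - e^(-1.93))/(e^(1.93) + e^(-1.93)) = 0.9587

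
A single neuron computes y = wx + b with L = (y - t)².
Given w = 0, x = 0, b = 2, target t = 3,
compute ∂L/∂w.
∂L/∂w = 0

y = wx + b = (0)(0) + 2 = 2
∂L/∂y = 2(y - t) = 2(2 - 3) = -2
∂y/∂w = x = 0
∂L/∂w = ∂L/∂y · ∂y/∂w = -2 × 0 = 0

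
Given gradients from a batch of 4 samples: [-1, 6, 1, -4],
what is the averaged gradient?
Average gradient = 0.5

Average = (1/4)(-1 + 6 + 1 + -4) = 2/4 = 0.5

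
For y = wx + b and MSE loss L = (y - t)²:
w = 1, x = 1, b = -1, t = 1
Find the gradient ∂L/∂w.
∂L/∂w = -2

y = wx + b = (1)(1) + -1 = 0
∂L/∂y = 2(y - t) = 2(0 - 1) = -2
∂y/∂w = x = 1
∂L/∂w = ∂L/∂y · ∂y/∂w = -2 × 1 = -2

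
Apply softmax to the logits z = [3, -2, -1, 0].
p = [0.9304, 0.0063, 0.017, 0.0463]

exp(z) = [20.09, 0.1353, 0.3679, 1]
Sum = 21.59
p = [0.9304, 0.0063, 0.017, 0.0463]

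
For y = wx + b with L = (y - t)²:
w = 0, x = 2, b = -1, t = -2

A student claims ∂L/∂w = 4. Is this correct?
Correct

y = (0)(2) + -1 = -1
∂L/∂y = 2(y - t) = 2(-1 - -2) = 2
∂y/∂w = x = 2
∂L/∂w = 2 × 2 = 4

Claimed value: 4
Correct: The correct gradient is 4.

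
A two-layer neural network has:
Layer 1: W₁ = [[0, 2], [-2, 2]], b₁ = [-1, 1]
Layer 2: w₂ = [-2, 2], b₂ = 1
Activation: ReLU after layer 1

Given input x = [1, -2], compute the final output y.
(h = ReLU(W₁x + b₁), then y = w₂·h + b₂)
y = 1

Layer 1 pre-activation: z₁ = [-5, -5]
After ReLU: h = [0, 0]
Layer 2 output: y = -2×0 + 2×0 + 1 = 1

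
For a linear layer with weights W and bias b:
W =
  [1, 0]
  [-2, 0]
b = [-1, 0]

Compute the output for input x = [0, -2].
y = [-1, 0]

Wx = [1×0 + 0×-2, -2×0 + 0×-2]
   = [0, 0]
y = Wx + b = [0 + -1, 0 + 0] = [-1, 0]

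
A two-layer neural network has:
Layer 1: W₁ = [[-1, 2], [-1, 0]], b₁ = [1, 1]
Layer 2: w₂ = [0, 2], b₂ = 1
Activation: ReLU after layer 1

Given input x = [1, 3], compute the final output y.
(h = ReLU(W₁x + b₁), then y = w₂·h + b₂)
y = 1

Layer 1 pre-activation: z₁ = [6, 0]
After ReLU: h = [6, 0]
Layer 2 output: y = 0×6 + 2×0 + 1 = 1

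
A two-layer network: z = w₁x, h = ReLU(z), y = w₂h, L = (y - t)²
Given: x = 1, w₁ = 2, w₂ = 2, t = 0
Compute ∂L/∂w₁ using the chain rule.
∂L/∂w₁ = 16

Forward pass:
z = w₁x = 2×1 = 2
h = ReLU(2) = 2
y = w₂h = 2×2 = 4

Backward pass:
∂L/∂y = 2(y - t) = 2(4 - 0) = 8
∂y/∂h = w₂ = 2
∂h/∂z = 1 (ReLU derivative)
∂z/∂w₁ = x = 1

∂L/∂w₁ = 8 × 2 × 1 × 1 = 16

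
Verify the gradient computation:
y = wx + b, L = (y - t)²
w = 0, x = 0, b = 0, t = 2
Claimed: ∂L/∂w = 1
Incorrect

y = (0)(0) + 0 = 0
∂L/∂y = 2(y - t) = 2(0 - 2) = -4
∂y/∂w = x = 0
∂L/∂w = -4 × 0 = 0

Claimed value: 1
Incorrect: The correct gradient is 0.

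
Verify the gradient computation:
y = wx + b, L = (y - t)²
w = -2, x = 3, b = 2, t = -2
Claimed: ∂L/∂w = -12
Correct

y = (-2)(3) + 2 = -4
∂L/∂y = 2(y - t) = 2(-4 - -2) = -4
∂y/∂w = x = 3
∂L/∂w = -4 × 3 = -12

Claimed value: -12
Correct: The correct gradient is -12.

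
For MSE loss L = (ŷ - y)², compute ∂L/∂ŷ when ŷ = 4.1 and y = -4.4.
∂L/∂ŷ = 17.0

∂L/∂ŷ = 2(ŷ - y) = 2(4.1 - -4.4) = 2(8.5) = 17.0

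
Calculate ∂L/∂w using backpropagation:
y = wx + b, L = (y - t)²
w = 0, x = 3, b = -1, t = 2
∂L/∂w = -18

y = wx + b = (0)(3) + -1 = -1
∂L/∂y = 2(y - t) = 2(-1 - 2) = -6
∂y/∂w = x = 3
∂L/∂w = ∂L/∂y · ∂y/∂w = -6 × 3 = -18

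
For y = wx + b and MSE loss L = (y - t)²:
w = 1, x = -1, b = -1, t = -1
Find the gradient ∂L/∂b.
∂L/∂b = -2

y = wx + b = (1)(-1) + -1 = -2
∂L/∂y = 2(y - t) = 2(-2 - -1) = -2
∂y/∂b = 1
∂L/∂b = ∂L/∂y · ∂y/∂b = -2 × 1 = -2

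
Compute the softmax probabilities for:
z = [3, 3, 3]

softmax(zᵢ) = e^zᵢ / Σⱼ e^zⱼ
p = [0.3333, 0.3333, 0.3333]

exp(z) = [20.09, 20.09, 20.09]
Sum = 60.26
p = [0.3333, 0.3333, 0.3333]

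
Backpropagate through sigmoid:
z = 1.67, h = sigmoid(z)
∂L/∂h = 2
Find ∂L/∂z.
∂L/∂z = 0.2667

σ(1.67) = 0.8416
σ'(1.67) = σ(1.67)(1 - σ(1.67)) = 0.8416 × 0.1584 = 0.1333
∂L/∂z = ∂L/∂h · σ'(z) = 2 × 0.1333 = 0.2667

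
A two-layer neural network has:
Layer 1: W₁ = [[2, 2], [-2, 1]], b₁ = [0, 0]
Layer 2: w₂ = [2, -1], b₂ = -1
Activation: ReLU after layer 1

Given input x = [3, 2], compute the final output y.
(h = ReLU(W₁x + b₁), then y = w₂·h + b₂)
y = 19

Layer 1 pre-activation: z₁ = [10, -4]
After ReLU: h = [10, 0]
Layer 2 output: y = 2×10 + -1×0 + -1 = 19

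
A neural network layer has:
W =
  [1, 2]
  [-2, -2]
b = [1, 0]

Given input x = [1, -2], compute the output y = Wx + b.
y = [-2, 2]

Wx = [1×1 + 2×-2, -2×1 + -2×-2]
   = [-3, 2]
y = Wx + b = [-3 + 1, 2 + 0] = [-2, 2]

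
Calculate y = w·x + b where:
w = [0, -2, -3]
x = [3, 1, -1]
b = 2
y = 3

y = (0)(3) + (-2)(1) + (-3)(-1) + 2 = 3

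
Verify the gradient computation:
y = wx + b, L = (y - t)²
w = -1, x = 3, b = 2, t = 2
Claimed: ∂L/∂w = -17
Incorrect

y = (-1)(3) + 2 = -1
∂L/∂y = 2(y - t) = 2(-1 - 2) = -6
∂y/∂w = x = 3
∂L/∂w = -6 × 3 = -18

Claimed value: -17
Incorrect: The correct gradient is -18.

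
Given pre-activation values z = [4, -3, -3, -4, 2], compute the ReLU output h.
h = [4, 0, 0, 0, 2]

ReLU applied element-wise: max(0,4)=4, max(0,-3)=0, max(0,-3)=0, max(0,-4)=0, max(0,2)=2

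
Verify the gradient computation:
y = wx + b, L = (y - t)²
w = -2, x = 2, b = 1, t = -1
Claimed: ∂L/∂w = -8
Correct

y = (-2)(2) + 1 = -3
∂L/∂y = 2(y - t) = 2(-3 - -1) = -4
∂y/∂w = x = 2
∂L/∂w = -4 × 2 = -8

Claimed value: -8
Correct: The correct gradient is -8.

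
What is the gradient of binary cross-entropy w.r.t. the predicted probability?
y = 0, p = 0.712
∂L/∂p = 3.472

∂L/∂p = -y/p + (1-y)/(1-p) = 0 + 1/0.288 = 3.472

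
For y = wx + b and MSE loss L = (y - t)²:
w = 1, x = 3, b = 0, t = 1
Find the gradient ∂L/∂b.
∂L/∂b = 4

y = wx + b = (1)(3) + 0 = 3
∂L/∂y = 2(y - t) = 2(3 - 1) = 4
∂y/∂b = 1
∂L/∂b = ∂L/∂y · ∂y/∂b = 4 × 1 = 4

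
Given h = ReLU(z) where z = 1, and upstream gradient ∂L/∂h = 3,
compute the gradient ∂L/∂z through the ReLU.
∂L/∂z = 3

h = ReLU(1) = 1
Since z > 0: ∂h/∂z = 1
∂L/∂z = ∂L/∂h · ∂h/∂z = 3 × 1 = 3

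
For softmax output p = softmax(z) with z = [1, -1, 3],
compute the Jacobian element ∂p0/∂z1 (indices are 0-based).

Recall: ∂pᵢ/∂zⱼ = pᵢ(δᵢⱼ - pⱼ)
∂p0/∂z1 = -0.001862

p = softmax(z) = [0.1173, 0.01588, 0.8668]
p0 = 0.1173, p1 = 0.01588

∂p0/∂z1 = -p0 × p1 = -0.1173 × 0.01588 = -0.001862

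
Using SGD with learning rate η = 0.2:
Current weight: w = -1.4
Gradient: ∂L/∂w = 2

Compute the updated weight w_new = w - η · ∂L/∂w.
w_new = -1.8

w_new = w - η·∂L/∂w = -1.4 - 0.2×(2) = -1.4 - (0.4) = -1.8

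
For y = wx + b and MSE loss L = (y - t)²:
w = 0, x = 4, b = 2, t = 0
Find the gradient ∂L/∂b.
∂L/∂b = 4

y = wx + b = (0)(4) + 2 = 2
∂L/∂y = 2(y - t) = 2(2 - 0) = 4
∂y/∂b = 1
∂L/∂b = ∂L/∂y · ∂y/∂b = 4 × 1 = 4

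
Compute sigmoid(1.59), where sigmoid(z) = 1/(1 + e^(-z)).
0.8306

sigmoid(1.59) = 1/(1 + e^(-1.59)) = 1/(1 + 0.2039) = 0.8306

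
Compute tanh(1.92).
0.9579

tanh(1.92) = (e^(1.92) - e^(-1.92))/(e^(1.92) + e^(-1.92)) = 0.9579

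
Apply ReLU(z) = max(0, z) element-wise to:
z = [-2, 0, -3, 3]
h = [0, 0, 0, 3]

ReLU applied element-wise: max(0,-2)=0, max(0,0)=0, max(0,-3)=0, max(0,3)=3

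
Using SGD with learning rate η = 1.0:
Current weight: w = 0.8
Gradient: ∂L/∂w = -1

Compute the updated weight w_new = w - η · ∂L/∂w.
w_new = 1.8

w_new = w - η·∂L/∂w = 0.8 - 1.0×(-1) = 0.8 - (-1) = 1.8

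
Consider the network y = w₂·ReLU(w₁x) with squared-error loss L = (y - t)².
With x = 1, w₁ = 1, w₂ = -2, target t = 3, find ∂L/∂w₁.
∂L/∂w₁ = 20

Forward pass:
z = w₁x = 1×1 = 1
h = ReLU(1) = 1
y = w₂h = -2×1 = -2

Backward pass:
∂L/∂y = 2(y - t) = 2(-2 - 3) = -10
∂y/∂h = w₂ = -2
∂h/∂z = 1 (ReLU derivative)
∂z/∂w₁ = x = 1

∂L/∂w₁ = -10 × -2 × 1 × 1 = 20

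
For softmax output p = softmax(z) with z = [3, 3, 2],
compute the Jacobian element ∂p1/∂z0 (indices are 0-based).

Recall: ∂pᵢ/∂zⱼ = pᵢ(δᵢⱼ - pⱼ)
∂p1/∂z0 = -0.1784

p = softmax(z) = [0.4223, 0.4223, 0.1554]
p1 = 0.4223, p0 = 0.4223

∂p1/∂z0 = -p1 × p0 = -0.4223 × 0.4223 = -0.1784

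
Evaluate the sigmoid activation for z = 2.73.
0.9388

sigmoid(2.73) = 1/(1 + e^(-2.73)) = 1/(1 + 0.06522) = 0.9388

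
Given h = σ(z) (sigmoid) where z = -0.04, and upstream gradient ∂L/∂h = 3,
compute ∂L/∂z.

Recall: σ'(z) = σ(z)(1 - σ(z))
∂L/∂z = 0.7497

σ(-0.04) = 0.49
σ'(-0.04) = σ(-0.04)(1 - σ(-0.04)) = 0.49 × 0.51 = 0.2499
∂L/∂z = ∂L/∂h · σ'(z) = 3 × 0.2499 = 0.7497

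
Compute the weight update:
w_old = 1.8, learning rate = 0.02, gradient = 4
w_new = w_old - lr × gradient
w_new = 1.72

w_new = w - η·∂L/∂w = 1.8 - 0.02×(4) = 1.8 - (0.08) = 1.72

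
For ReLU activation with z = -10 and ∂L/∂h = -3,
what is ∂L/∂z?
∂L/∂z = 0

h = ReLU(-10) = 0
Since z < 0: ∂h/∂z = 0
∂L/∂z = ∂L/∂h · ∂h/∂z = -3 × 0 = 0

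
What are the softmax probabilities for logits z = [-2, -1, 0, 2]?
p = [0.0152, 0.0414, 0.1125, 0.831]

exp(z) = [0.1353, 0.3679, 1, 7.389]
Sum = 8.892
p = [0.0152, 0.0414, 0.1125, 0.831]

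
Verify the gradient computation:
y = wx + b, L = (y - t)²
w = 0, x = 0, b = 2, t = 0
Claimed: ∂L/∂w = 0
Correct

y = (0)(0) + 2 = 2
∂L/∂y = 2(y - t) = 2(2 - 0) = 4
∂y/∂w = x = 0
∂L/∂w = 4 × 0 = 0

Claimed value: 0
Correct: The correct gradient is 0.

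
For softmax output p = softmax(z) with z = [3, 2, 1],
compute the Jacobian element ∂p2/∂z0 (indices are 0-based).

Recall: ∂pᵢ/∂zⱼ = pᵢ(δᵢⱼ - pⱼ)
∂p2/∂z0 = -0.05989

p = softmax(z) = [0.6652, 0.2447, 0.09003]
p2 = 0.09003, p0 = 0.6652

∂p2/∂z0 = -p2 × p0 = -0.09003 × 0.6652 = -0.05989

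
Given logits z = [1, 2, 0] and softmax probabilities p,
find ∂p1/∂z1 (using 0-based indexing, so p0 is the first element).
∂p1/∂z1 = 0.2227

p = softmax(z) = [0.2447, 0.6652, 0.09003]
p1 = 0.6652

∂p1/∂z1 = p1(1 - p1) = 0.6652 × (1 - 0.6652) = 0.2227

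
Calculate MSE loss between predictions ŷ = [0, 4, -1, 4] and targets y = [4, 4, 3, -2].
MSE = 17

MSE = (1/4)((0-4)² + (4-4)² + (-1-3)² + (4--2)²) = (1/4)(16 + 0 + 16 + 36) = 17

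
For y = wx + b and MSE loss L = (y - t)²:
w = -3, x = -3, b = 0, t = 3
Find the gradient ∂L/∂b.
∂L/∂b = 12

y = wx + b = (-3)(-3) + 0 = 9
∂L/∂y = 2(y - t) = 2(9 - 3) = 12
∂y/∂b = 1
∂L/∂b = ∂L/∂y · ∂y/∂b = 12 × 1 = 12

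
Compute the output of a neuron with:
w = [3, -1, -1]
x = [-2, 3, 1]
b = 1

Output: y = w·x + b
y = -9

y = (3)(-2) + (-1)(3) + (-1)(1) + 1 = -9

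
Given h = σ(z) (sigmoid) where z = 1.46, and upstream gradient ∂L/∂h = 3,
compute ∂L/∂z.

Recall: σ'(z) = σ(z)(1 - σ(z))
∂L/∂z = 0.4588

σ(1.46) = 0.8115
σ'(1.46) = σ(1.46)(1 - σ(1.46)) = 0.8115 × 0.1885 = 0.1529
∂L/∂z = ∂L/∂h · σ'(z) = 3 × 0.1529 = 0.4588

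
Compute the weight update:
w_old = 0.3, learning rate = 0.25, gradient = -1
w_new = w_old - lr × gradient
w_new = 0.55

w_new = w - η·∂L/∂w = 0.3 - 0.25×(-1) = 0.3 - (-0.25) = 0.55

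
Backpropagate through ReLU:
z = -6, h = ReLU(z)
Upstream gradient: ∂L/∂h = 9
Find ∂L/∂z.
∂L/∂z = 0

h = ReLU(-6) = 0
Since z < 0: ∂h/∂z = 0
∂L/∂z = ∂L/∂h · ∂h/∂z = 9 × 0 = 0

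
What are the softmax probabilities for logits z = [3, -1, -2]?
p = [0.9756, 0.0179, 0.0066]

exp(z) = [20.09, 0.3679, 0.1353]
Sum = 20.59
p = [0.9756, 0.0179, 0.0066]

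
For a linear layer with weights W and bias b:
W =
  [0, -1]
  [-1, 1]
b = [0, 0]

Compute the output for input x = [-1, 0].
y = [0, 1]

Wx = [0×-1 + -1×0, -1×-1 + 1×0]
   = [0, 1]
y = Wx + b = [0 + 0, 1 + 0] = [0, 1]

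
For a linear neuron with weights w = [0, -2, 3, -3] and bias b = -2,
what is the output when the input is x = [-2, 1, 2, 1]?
y = -1

y = (0)(-2) + (-2)(1) + (3)(2) + (-3)(1) + -2 = -1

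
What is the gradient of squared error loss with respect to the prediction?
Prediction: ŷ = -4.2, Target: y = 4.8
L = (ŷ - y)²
∂L/∂ŷ = -18.0

∂L/∂ŷ = 2(ŷ - y) = 2(-4.2 - 4.8) = 2(-9.0) = -18.0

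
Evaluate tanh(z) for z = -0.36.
-0.3452

tanh(-0.36) = (e^(-0.36) - e^(0.36))/(e^(-0.36) + e^(0.36)) = -0.3452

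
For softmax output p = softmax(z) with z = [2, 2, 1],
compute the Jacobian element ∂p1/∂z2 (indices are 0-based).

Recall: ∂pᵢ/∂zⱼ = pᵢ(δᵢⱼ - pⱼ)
∂p1/∂z2 = -0.06561

p = softmax(z) = [0.4223, 0.4223, 0.1554]
p1 = 0.4223, p2 = 0.1554

∂p1/∂z2 = -p1 × p2 = -0.4223 × 0.1554 = -0.06561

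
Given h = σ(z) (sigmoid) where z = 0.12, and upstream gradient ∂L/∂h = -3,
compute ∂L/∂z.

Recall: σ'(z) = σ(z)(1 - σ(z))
∂L/∂z = -0.7473

σ(0.12) = 0.53
σ'(0.12) = σ(0.12)(1 - σ(0.12)) = 0.53 × 0.47 = 0.2491
∂L/∂z = ∂L/∂h · σ'(z) = -3 × 0.2491 = -0.7473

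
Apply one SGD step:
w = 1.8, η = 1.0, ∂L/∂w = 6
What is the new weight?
w_new = -4.2

w_new = w - η·∂L/∂w = 1.8 - 1.0×(6) = 1.8 - (6) = -4.2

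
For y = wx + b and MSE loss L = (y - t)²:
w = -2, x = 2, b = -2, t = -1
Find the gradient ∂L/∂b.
∂L/∂b = -10

y = wx + b = (-2)(2) + -2 = -6
∂L/∂y = 2(y - t) = 2(-6 - -1) = -10
∂y/∂b = 1
∂L/∂b = ∂L/∂y · ∂y/∂b = -10 × 1 = -10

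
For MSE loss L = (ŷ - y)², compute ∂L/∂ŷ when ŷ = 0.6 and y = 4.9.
∂L/∂ŷ = -8.6

∂L/∂ŷ = 2(ŷ - y) = 2(0.6 - 4.9) = 2(-4.3) = -8.6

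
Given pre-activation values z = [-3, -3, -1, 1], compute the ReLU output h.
h = [0, 0, 0, 1]

ReLU applied element-wise: max(0,-3)=0, max(0,-3)=0, max(0,-1)=0, max(0,1)=1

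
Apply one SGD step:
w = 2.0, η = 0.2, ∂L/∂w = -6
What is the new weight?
w_new = 3.2

w_new = w - η·∂L/∂w = 2.0 - 0.2×(-6) = 2.0 - (-1.2) = 3.2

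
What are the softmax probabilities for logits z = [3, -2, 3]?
p = [0.4983, 0.0034, 0.4983]

exp(z) = [20.09, 0.1353, 20.09]
Sum = 40.31
p = [0.4983, 0.0034, 0.4983]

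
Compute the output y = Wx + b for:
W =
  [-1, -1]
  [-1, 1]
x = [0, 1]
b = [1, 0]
y = [0, 1]

Wx = [-1×0 + -1×1, -1×0 + 1×1]
   = [-1, 1]
y = Wx + b = [-1 + 1, 1 + 0] = [0, 1]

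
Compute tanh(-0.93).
-0.7306

tanh(-0.93) = (e^(-0.93) - e^(0.93))/(e^(-0.93) + e^(0.93)) = -0.7306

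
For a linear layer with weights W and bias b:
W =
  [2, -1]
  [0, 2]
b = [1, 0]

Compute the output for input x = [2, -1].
y = [6, -2]

Wx = [2×2 + -1×-1, 0×2 + 2×-1]
   = [5, -2]
y = Wx + b = [5 + 1, -2 + 0] = [6, -2]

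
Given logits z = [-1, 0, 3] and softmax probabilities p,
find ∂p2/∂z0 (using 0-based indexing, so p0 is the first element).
∂p2/∂z0 = -0.01605

p = softmax(z) = [0.01715, 0.04661, 0.9362]
p2 = 0.9362, p0 = 0.01715

∂p2/∂z0 = -p2 × p0 = -0.9362 × 0.01715 = -0.01605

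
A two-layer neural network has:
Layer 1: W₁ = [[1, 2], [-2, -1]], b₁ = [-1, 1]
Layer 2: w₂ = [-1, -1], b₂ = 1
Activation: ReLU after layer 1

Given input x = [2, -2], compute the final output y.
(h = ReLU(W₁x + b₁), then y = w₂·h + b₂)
y = 1

Layer 1 pre-activation: z₁ = [-3, -1]
After ReLU: h = [0, 0]
Layer 2 output: y = -1×0 + -1×0 + 1 = 1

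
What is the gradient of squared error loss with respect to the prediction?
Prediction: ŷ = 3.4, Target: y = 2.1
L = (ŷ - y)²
∂L/∂ŷ = 2.6

∂L/∂ŷ = 2(ŷ - y) = 2(3.4 - 2.1) = 2(1.3) = 2.6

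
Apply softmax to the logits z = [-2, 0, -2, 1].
p = [0.0339, 0.2507, 0.0339, 0.6815]

exp(z) = [0.1353, 1, 0.1353, 2.718]
Sum = 3.989
p = [0.0339, 0.2507, 0.0339, 0.6815]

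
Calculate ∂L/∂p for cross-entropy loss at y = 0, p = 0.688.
∂L/∂p = 3.205

∂L/∂p = -y/p + (1-y)/(1-p) = 0 + 1/0.312 = 3.205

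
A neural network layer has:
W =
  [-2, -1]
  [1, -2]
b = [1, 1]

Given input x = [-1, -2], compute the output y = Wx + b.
y = [5, 4]

Wx = [-2×-1 + -1×-2, 1×-1 + -2×-2]
   = [4, 3]
y = Wx + b = [4 + 1, 3 + 1] = [5, 4]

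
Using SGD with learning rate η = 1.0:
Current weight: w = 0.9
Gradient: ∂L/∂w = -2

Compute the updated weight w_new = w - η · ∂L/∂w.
w_new = 2.9

w_new = w - η·∂L/∂w = 0.9 - 1.0×(-2) = 0.9 - (-2) = 2.9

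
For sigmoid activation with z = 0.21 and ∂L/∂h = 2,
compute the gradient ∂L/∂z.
∂L/∂z = 0.4945

σ(0.21) = 0.5523
σ'(0.21) = σ(0.21)(1 - σ(0.21)) = 0.5523 × 0.4477 = 0.2473
∂L/∂z = ∂L/∂h · σ'(z) = 2 × 0.2473 = 0.4945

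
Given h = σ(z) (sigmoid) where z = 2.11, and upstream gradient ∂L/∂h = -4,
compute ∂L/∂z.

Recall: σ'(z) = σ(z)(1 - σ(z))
∂L/∂z = -0.3857

σ(2.11) = 0.8919
σ'(2.11) = σ(2.11)(1 - σ(2.11)) = 0.8919 × 0.1081 = 0.09644
∂L/∂z = ∂L/∂h · σ'(z) = -4 × 0.09644 = -0.3857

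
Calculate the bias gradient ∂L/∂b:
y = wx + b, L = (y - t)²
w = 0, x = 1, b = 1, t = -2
∂L/∂b = 6

y = wx + b = (0)(1) + 1 = 1
∂L/∂y = 2(y - t) = 2(1 - -2) = 6
∂y/∂b = 1
∂L/∂b = ∂L/∂y · ∂y/∂b = 6 × 1 = 6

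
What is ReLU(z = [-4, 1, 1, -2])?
h = [0, 1, 1, 0]

ReLU applied element-wise: max(0,-4)=0, max(0,1)=1, max(0,1)=1, max(0,-2)=0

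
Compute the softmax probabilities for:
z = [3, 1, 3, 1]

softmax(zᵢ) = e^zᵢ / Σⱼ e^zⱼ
p = [0.4404, 0.0596, 0.4404, 0.0596]

exp(z) = [20.09, 2.718, 20.09, 2.718]
Sum = 45.61
p = [0.4404, 0.0596, 0.4404, 0.0596]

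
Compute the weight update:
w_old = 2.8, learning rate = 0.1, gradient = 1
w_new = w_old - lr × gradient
w_new = 2.7

w_new = w - η·∂L/∂w = 2.8 - 0.1×(1) = 2.8 - (0.1) = 2.7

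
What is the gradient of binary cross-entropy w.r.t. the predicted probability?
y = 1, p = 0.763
∂L/∂p = -1.311

∂L/∂p = -y/p + (1-y)/(1-p) = -1/0.763 + 0 = -1.311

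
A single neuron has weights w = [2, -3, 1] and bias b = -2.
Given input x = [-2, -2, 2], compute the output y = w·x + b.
y = 2

y = (2)(-2) + (-3)(-2) + (1)(2) + -2 = 2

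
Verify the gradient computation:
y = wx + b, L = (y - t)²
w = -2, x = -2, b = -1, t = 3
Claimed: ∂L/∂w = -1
Incorrect

y = (-2)(-2) + -1 = 3
∂L/∂y = 2(y - t) = 2(3 - 3) = 0
∂y/∂w = x = -2
∂L/∂w = 0 × -2 = 0

Claimed value: -1
Incorrect: The correct gradient is 0.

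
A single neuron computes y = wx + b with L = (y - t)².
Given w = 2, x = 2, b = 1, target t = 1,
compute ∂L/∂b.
∂L/∂b = 8

y = wx + b = (2)(2) + 1 = 5
∂L/∂y = 2(y - t) = 2(5 - 1) = 8
∂y/∂b = 1
∂L/∂b = ∂L/∂y · ∂y/∂b = 8 × 1 = 8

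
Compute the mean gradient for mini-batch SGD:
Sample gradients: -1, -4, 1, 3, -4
Average gradient = -1

Average = (1/5)(-1 + -4 + 1 + 3 + -4) = -5/5 = -1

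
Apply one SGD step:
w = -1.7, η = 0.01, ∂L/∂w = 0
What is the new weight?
w_new = -1.7

w_new = w - η·∂L/∂w = -1.7 - 0.01×(0) = -1.7 - (0) = -1.7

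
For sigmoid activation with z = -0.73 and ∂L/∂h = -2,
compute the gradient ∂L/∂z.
∂L/∂z = -0.4389

σ(-0.73) = 0.3252
σ'(-0.73) = σ(-0.73)(1 - σ(-0.73)) = 0.3252 × 0.6748 = 0.2194
∂L/∂z = ∂L/∂h · σ'(z) = -2 × 0.2194 = -0.4389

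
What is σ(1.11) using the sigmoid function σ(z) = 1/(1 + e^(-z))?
0.7521

sigmoid(1.11) = 1/(1 + e^(-1.11)) = 1/(1 + 0.3296) = 0.7521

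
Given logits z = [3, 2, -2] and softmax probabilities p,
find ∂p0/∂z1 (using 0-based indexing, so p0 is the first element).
∂p0/∂z1 = -0.1947

p = softmax(z) = [0.7275, 0.2676, 0.004902]
p0 = 0.7275, p1 = 0.2676

∂p0/∂z1 = -p0 × p1 = -0.7275 × 0.2676 = -0.1947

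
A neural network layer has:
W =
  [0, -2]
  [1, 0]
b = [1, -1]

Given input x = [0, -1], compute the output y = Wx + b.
y = [3, -1]

Wx = [0×0 + -2×-1, 1×0 + 0×-1]
   = [2, 0]
y = Wx + b = [2 + 1, 0 + -1] = [3, -1]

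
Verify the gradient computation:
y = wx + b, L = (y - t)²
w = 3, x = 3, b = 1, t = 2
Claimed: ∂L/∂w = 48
Correct

y = (3)(3) + 1 = 10
∂L/∂y = 2(y - t) = 2(10 - 2) = 16
∂y/∂w = x = 3
∂L/∂w = 16 × 3 = 48

Claimed value: 48
Correct: The correct gradient is 48.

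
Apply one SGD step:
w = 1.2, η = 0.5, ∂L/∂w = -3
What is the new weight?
w_new = 2.7

w_new = w - η·∂L/∂w = 1.2 - 0.5×(-3) = 1.2 - (-1.5) = 2.7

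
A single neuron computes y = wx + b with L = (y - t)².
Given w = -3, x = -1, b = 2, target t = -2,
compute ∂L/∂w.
∂L/∂w = -14

y = wx + b = (-3)(-1) + 2 = 5
∂L/∂y = 2(y - t) = 2(5 - -2) = 14
∂y/∂w = x = -1
∂L/∂w = ∂L/∂y · ∂y/∂w = 14 × -1 = -14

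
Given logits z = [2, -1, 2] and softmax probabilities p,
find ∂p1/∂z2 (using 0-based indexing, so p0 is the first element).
∂p1/∂z2 = -0.01185

p = softmax(z) = [0.4879, 0.02429, 0.4879]
p1 = 0.02429, p2 = 0.4879

∂p1/∂z2 = -p1 × p2 = -0.02429 × 0.4879 = -0.01185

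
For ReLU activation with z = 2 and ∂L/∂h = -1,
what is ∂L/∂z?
∂L/∂z = -1

h = ReLU(2) = 2
Since z > 0: ∂h/∂z = 1
∂L/∂z = ∂L/∂h · ∂h/∂z = -1 × 1 = -1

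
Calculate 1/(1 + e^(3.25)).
0.03733

sigmoid(-3.25) = 1/(1 + e^(3.25)) = 1/(1 + 25.79) = 0.03733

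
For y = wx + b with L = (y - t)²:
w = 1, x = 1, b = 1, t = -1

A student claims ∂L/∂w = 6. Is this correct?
Correct

y = (1)(1) + 1 = 2
∂L/∂y = 2(y - t) = 2(2 - -1) = 6
∂y/∂w = x = 1
∂L/∂w = 6 × 1 = 6

Claimed value: 6
Correct: The correct gradient is 6.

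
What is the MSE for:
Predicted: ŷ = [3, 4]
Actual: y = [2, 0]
MSE = 8.5

MSE = (1/2)((3-2)² + (4-0)²) = (1/2)(1 + 16) = 8.5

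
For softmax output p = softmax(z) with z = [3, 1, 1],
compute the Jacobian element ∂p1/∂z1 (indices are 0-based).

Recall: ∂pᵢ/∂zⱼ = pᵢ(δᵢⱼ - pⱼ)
∂p1/∂z1 = 0.09516

p = softmax(z) = [0.787, 0.1065, 0.1065]
p1 = 0.1065

∂p1/∂z1 = p1(1 - p1) = 0.1065 × (1 - 0.1065) = 0.09516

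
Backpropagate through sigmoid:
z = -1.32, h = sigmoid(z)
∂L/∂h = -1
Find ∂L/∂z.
∂L/∂z = -0.1664

σ(-1.32) = 0.2108
σ'(-1.32) = σ(-1.32)(1 - σ(-1.32)) = 0.2108 × 0.7892 = 0.1664
∂L/∂z = ∂L/∂h · σ'(z) = -1 × 0.1664 = -0.1664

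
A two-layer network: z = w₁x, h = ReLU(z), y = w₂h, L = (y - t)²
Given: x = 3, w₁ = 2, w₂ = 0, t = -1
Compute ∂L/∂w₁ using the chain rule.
∂L/∂w₁ = 0

Forward pass:
z = w₁x = 2×3 = 6
h = ReLU(6) = 6
y = w₂h = 0×6 = 0

Backward pass:
∂L/∂y = 2(y - t) = 2(0 - -1) = 2
∂y/∂h = w₂ = 0
∂h/∂z = 1 (ReLU derivative)
∂z/∂w₁ = x = 3

∂L/∂w₁ = 2 × 0 × 1 × 3 = 0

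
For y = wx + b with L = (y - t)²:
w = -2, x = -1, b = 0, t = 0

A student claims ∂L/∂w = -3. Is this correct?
Incorrect

y = (-2)(-1) + 0 = 2
∂L/∂y = 2(y - t) = 2(2 - 0) = 4
∂y/∂w = x = -1
∂L/∂w = 4 × -1 = -4

Claimed value: -3
Incorrect: The correct gradient is -4.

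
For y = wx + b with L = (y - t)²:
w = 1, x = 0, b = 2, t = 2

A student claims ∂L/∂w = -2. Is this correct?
Incorrect

y = (1)(0) + 2 = 2
∂L/∂y = 2(y - t) = 2(2 - 2) = 0
∂y/∂w = x = 0
∂L/∂w = 0 × 0 = 0

Claimed value: -2
Incorrect: The correct gradient is 0.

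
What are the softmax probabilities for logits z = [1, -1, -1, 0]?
p = [0.6103, 0.0826, 0.0826, 0.2245]

exp(z) = [2.718, 0.3679, 0.3679, 1]
Sum = 4.454
p = [0.6103, 0.0826, 0.0826, 0.2245]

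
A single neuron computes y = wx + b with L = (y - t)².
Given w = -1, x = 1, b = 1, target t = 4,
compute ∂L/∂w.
∂L/∂w = -8

y = wx + b = (-1)(1) + 1 = 0
∂L/∂y = 2(y - t) = 2(0 - 4) = -8
∂y/∂w = x = 1
∂L/∂w = ∂L/∂y · ∂y/∂w = -8 × 1 = -8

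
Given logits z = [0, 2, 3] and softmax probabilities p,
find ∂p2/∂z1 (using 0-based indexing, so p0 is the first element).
∂p2/∂z1 = -0.183

p = softmax(z) = [0.03512, 0.2595, 0.7054]
p2 = 0.7054, p1 = 0.2595

∂p2/∂z1 = -p2 × p1 = -0.7054 × 0.2595 = -0.183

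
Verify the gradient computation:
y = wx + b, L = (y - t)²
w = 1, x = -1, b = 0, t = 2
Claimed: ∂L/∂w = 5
Incorrect

y = (1)(-1) + 0 = -1
∂L/∂y = 2(y - t) = 2(-1 - 2) = -6
∂y/∂w = x = -1
∂L/∂w = -6 × -1 = 6

Claimed value: 5
Incorrect: The correct gradient is 6.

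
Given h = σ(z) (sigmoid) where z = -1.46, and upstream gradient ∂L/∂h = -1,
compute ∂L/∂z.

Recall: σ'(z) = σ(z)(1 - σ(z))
∂L/∂z = -0.1529

σ(-1.46) = 0.1885
σ'(-1.46) = σ(-1.46)(1 - σ(-1.46)) = 0.1885 × 0.8115 = 0.1529
∂L/∂z = ∂L/∂h · σ'(z) = -1 × 0.1529 = -0.1529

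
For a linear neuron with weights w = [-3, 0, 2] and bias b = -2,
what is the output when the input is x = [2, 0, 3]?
y = -2

y = (-3)(2) + (0)(0) + (2)(3) + -2 = -2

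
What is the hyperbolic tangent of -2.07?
-0.9687

tanh(-2.07) = (e^(-2.07) - e^(2.07))/(e^(-2.07) + e^(2.07)) = -0.9687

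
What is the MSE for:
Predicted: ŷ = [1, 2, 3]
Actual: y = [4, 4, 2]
MSE = 4.667

MSE = (1/3)((1-4)² + (2-4)² + (3-2)²) = (1/3)(9 + 4 + 1) = 4.667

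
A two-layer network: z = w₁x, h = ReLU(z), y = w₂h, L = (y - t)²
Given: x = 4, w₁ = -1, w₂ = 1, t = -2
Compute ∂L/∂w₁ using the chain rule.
∂L/∂w₁ = 0

Forward pass:
z = w₁x = -1×4 = -4
h = ReLU(-4) = 0
y = w₂h = 1×0 = 0

Backward pass:
∂L/∂y = 2(y - t) = 2(0 - -2) = 4
∂y/∂h = w₂ = 1
∂h/∂z = 0 (ReLU derivative)
∂z/∂w₁ = x = 4

∂L/∂w₁ = 4 × 1 × 0 × 4 = 0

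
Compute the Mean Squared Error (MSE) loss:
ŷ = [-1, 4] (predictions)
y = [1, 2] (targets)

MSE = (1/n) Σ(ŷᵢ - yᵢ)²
MSE = 4

MSE = (1/2)((-1-1)² + (4-2)²) = (1/2)(4 + 4) = 4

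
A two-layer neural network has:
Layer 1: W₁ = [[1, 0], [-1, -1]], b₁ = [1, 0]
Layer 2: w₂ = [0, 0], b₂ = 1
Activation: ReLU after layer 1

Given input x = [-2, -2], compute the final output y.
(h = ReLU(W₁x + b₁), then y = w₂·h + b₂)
y = 1

Layer 1 pre-activation: z₁ = [-1, 4]
After ReLU: h = [0, 4]
Layer 2 output: y = 0×0 + 0×4 + 1 = 1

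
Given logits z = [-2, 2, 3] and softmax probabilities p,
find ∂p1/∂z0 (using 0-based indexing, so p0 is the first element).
∂p1/∂z0 = -0.001312

p = softmax(z) = [0.004902, 0.2676, 0.7275]
p1 = 0.2676, p0 = 0.004902

∂p1/∂z0 = -p1 × p0 = -0.2676 × 0.004902 = -0.001312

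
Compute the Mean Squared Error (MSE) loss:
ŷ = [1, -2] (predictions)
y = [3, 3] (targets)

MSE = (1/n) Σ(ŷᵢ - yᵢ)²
MSE = 14.5

MSE = (1/2)((1-3)² + (-2-3)²) = (1/2)(4 + 25) = 14.5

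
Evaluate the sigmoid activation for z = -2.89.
0.05265

sigmoid(-2.89) = 1/(1 + e^(2.89)) = 1/(1 + 17.99) = 0.05265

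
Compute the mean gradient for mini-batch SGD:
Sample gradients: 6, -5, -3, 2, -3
Average gradient = -0.6

Average = (1/5)(6 + -5 + -3 + 2 + -3) = -3/5 = -0.6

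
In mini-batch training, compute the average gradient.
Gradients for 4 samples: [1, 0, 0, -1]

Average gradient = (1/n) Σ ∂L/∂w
Average gradient = 0

Average = (1/4)(1 + 0 + 0 + -1) = 0/4 = 0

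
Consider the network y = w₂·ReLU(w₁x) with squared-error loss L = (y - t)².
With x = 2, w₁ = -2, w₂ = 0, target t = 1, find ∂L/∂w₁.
∂L/∂w₁ = 0

Forward pass:
z = w₁x = -2×2 = -4
h = ReLU(-4) = 0
y = w₂h = 0×0 = 0

Backward pass:
∂L/∂y = 2(y - t) = 2(0 - 1) = -2
∂y/∂h = w₂ = 0
∂h/∂z = 0 (ReLU derivative)
∂z/∂w₁ = x = 2

∂L/∂w₁ = -2 × 0 × 0 × 2 = 0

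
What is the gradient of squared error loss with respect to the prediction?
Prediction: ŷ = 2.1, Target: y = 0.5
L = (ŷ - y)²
∂L/∂ŷ = 3.2

∂L/∂ŷ = 2(ŷ - y) = 2(2.1 - 0.5) = 2(1.6) = 3.2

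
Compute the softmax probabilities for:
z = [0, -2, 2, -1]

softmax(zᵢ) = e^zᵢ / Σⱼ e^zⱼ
p = [0.1125, 0.0152, 0.831, 0.0414]

exp(z) = [1, 0.1353, 7.389, 0.3679]
Sum = 8.892
p = [0.1125, 0.0152, 0.831, 0.0414]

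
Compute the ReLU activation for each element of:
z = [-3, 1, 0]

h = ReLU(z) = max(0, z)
h = [0, 1, 0]

ReLU applied element-wise: max(0,-3)=0, max(0,1)=1, max(0,0)=0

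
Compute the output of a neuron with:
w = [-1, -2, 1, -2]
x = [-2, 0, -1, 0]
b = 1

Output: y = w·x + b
y = 2

y = (-1)(-2) + (-2)(0) + (1)(-1) + (-2)(0) + 1 = 2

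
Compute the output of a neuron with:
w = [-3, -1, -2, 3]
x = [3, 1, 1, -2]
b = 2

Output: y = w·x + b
y = -16

y = (-3)(3) + (-1)(1) + (-2)(1) + (3)(-2) + 2 = -16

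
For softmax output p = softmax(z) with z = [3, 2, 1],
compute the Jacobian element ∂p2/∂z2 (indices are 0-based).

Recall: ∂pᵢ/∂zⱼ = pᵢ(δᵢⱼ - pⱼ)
∂p2/∂z2 = 0.08193

p = softmax(z) = [0.6652, 0.2447, 0.09003]
p2 = 0.09003

∂p2/∂z2 = p2(1 - p2) = 0.09003 × (1 - 0.09003) = 0.08193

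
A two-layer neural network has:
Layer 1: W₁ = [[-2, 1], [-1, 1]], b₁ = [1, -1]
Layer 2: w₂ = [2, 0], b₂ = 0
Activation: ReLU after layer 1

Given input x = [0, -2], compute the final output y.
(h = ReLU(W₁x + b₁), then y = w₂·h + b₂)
y = 0

Layer 1 pre-activation: z₁ = [-1, -3]
After ReLU: h = [0, 0]
Layer 2 output: y = 2×0 + 0×0 + 0 = 0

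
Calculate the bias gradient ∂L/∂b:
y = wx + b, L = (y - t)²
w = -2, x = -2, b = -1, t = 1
∂L/∂b = 4

y = wx + b = (-2)(-2) + -1 = 3
∂L/∂y = 2(y - t) = 2(3 - 1) = 4
∂y/∂b = 1
∂L/∂b = ∂L/∂y · ∂y/∂b = 4 × 1 = 4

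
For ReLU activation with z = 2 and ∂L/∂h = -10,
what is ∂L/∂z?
∂L/∂z = -10

h = ReLU(2) = 2
Since z > 0: ∂h/∂z = 1
∂L/∂z = ∂L/∂h · ∂h/∂z = -10 × 1 = -10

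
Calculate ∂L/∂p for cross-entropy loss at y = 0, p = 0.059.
∂L/∂p = 1.063

∂L/∂p = -y/p + (1-y)/(1-p) = 0 + 1/0.941 = 1.063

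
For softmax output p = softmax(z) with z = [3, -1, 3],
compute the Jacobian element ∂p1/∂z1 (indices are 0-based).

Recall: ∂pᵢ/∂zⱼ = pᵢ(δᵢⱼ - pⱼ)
∂p1/∂z1 = 0.008992

p = softmax(z) = [0.4955, 0.009075, 0.4955]
p1 = 0.009075

∂p1/∂z1 = p1(1 - p1) = 0.009075 × (1 - 0.009075) = 0.008992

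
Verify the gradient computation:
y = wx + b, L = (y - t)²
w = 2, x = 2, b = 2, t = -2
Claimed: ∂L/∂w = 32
Correct

y = (2)(2) + 2 = 6
∂L/∂y = 2(y - t) = 2(6 - -2) = 16
∂y/∂w = x = 2
∂L/∂w = 16 × 2 = 32

Claimed value: 32
Correct: The correct gradient is 32.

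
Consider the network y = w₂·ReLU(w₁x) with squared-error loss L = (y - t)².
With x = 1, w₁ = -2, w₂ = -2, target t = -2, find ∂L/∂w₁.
∂L/∂w₁ = 0

Forward pass:
z = w₁x = -2×1 = -2
h = ReLU(-2) = 0
y = w₂h = -2×0 = 0

Backward pass:
∂L/∂y = 2(y - t) = 2(0 - -2) = 4
∂y/∂h = w₂ = -2
∂h/∂z = 0 (ReLU derivative)
∂z/∂w₁ = x = 1

∂L/∂w₁ = 4 × -2 × 0 × 1 = 0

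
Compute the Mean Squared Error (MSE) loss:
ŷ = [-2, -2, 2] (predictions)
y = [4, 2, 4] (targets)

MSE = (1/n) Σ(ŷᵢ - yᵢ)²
MSE = 18.67

MSE = (1/3)((-2-4)² + (-2-2)² + (2-4)²) = (1/3)(36 + 16 + 4) = 18.67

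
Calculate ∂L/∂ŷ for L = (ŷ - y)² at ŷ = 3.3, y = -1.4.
∂L/∂ŷ = 9.4

∂L/∂ŷ = 2(ŷ - y) = 2(3.3 - -1.4) = 2(4.7) = 9.4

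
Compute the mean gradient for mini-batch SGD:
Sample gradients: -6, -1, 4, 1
Average gradient = -0.5

Average = (1/4)(-6 + -1 + 4 + 1) = -2/4 = -0.5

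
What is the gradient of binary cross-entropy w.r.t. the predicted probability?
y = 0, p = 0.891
∂L/∂p = 9.174

∂L/∂p = -y/p + (1-y)/(1-p) = 0 + 1/0.109 = 9.174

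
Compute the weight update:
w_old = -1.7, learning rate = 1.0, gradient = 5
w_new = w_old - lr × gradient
w_new = -6.7

w_new = w - η·∂L/∂w = -1.7 - 1.0×(5) = -1.7 - (5) = -6.7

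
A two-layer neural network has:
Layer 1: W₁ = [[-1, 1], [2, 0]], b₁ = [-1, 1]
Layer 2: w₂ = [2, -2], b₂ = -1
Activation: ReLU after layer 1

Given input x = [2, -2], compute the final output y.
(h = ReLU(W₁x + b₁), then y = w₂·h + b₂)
y = -11

Layer 1 pre-activation: z₁ = [-5, 5]
After ReLU: h = [0, 5]
Layer 2 output: y = 2×0 + -2×5 + -1 = -11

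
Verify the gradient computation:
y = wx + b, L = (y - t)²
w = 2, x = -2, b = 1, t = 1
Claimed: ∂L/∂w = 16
Correct

y = (2)(-2) + 1 = -3
∂L/∂y = 2(y - t) = 2(-3 - 1) = -8
∂y/∂w = x = -2
∂L/∂w = -8 × -2 = 16

Claimed value: 16
Correct: The correct gradient is 16.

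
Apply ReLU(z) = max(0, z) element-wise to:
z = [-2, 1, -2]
h = [0, 1, 0]

ReLU applied element-wise: max(0,-2)=0, max(0,1)=1, max(0,-2)=0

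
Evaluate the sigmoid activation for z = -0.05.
0.4875

sigmoid(-0.05) = 1/(1 + e^(0.05)) = 1/(1 + 1.051) = 0.4875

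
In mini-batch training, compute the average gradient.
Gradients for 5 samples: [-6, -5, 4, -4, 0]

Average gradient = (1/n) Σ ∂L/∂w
Average gradient = -2.2

Average = (1/5)(-6 + -5 + 4 + -4 + 0) = -11/5 = -2.2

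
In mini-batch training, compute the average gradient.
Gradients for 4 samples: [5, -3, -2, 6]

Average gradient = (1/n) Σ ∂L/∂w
Average gradient = 1.5

Average = (1/4)(5 + -3 + -2 + 6) = 6/4 = 1.5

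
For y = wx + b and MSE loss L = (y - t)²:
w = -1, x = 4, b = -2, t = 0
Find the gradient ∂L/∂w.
∂L/∂w = -48

y = wx + b = (-1)(4) + -2 = -6
∂L/∂y = 2(y - t) = 2(-6 - 0) = -12
∂y/∂w = x = 4
∂L/∂w = ∂L/∂y · ∂y/∂w = -12 × 4 = -48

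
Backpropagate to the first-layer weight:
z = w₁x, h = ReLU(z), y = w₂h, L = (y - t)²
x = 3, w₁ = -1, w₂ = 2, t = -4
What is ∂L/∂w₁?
∂L/∂w₁ = 0

Forward pass:
z = w₁x = -1×3 = -3
h = ReLU(-3) = 0
y = w₂h = 2×0 = 0

Backward pass:
∂L/∂y = 2(y - t) = 2(0 - -4) = 8
∂y/∂h = w₂ = 2
∂h/∂z = 0 (ReLU derivative)
∂z/∂w₁ = x = 3

∂L/∂w₁ = 8 × 2 × 0 × 3 = 0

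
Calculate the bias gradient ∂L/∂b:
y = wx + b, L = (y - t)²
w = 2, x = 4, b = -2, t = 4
∂L/∂b = 4

y = wx + b = (2)(4) + -2 = 6
∂L/∂y = 2(y - t) = 2(6 - 4) = 4
∂y/∂b = 1
∂L/∂b = ∂L/∂y · ∂y/∂b = 4 × 1 = 4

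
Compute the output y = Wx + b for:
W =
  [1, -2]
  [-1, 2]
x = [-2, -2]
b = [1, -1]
y = [3, -3]

Wx = [1×-2 + -2×-2, -1×-2 + 2×-2]
   = [2, -2]
y = Wx + b = [2 + 1, -2 + -1] = [3, -3]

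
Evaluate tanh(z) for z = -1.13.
-0.811

tanh(-1.13) = (e^(-1.13) - e^(1.13))/(e^(-1.13) + e^(1.13)) = -0.811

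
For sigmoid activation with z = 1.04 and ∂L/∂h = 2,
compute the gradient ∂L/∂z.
∂L/∂z = 0.3859

σ(1.04) = 0.7389
σ'(1.04) = σ(1.04)(1 - σ(1.04)) = 0.7389 × 0.2611 = 0.193
∂L/∂z = ∂L/∂h · σ'(z) = 2 × 0.193 = 0.3859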